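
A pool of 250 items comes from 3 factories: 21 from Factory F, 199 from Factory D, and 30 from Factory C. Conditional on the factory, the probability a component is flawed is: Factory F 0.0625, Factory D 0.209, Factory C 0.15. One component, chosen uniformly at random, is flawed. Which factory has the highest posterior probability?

By Bayes' rule, posterior ∝ prior × likelihood:
  Factory F: 0.084 × 0.0625 = 0.00525
  Factory D: 0.796 × 0.209 = 0.166364
  Factory C: 0.12 × 0.15 = 0.018
Normalizing constant = 0.189614.
Largest term belongs to Factory D, so Factory D is most probable.

Factory D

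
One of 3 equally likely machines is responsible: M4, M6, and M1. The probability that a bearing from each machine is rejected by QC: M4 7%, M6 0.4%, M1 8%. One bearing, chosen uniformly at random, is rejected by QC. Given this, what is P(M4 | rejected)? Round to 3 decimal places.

0.455

With a uniform prior (1/3 each), posterior ∝ likelihood:
  M4: 0.07
  M6: 0.004
  M1: 0.08
Sum = 0.154.
P(M4 | evidence) = 0.07 / 0.154 ≈ 0.455.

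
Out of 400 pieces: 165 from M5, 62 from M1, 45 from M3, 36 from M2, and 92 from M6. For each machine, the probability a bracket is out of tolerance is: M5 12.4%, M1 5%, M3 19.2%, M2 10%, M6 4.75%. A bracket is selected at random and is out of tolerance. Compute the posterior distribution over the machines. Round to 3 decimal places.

By Bayes' rule, posterior ∝ prior × likelihood:
  M5: 0.4125 × 0.124 = 0.05115
  M1: 0.155 × 0.05 = 0.00775
  M3: 0.1125 × 0.192 = 0.0216
  M2: 0.09 × 0.1 = 0.009
  M6: 0.23 × 0.0475 = 0.010925
Total = 0.100425.
P(M5 | oversize) = 0.05115/0.100425 ≈ 0.509
P(M1 | oversize) = 0.00775/0.100425 ≈ 0.077
P(M3 | oversize) = 0.0216/0.100425 ≈ 0.215
P(M2 | oversize) = 0.009/0.100425 ≈ 0.090
P(M6 | oversize) = 0.010925/0.100425 ≈ 0.109
(Check: 0.509+0.077+0.215+0.090+0.109 = 1.000.)

M5 0.509, M1 0.077, M3 0.215, M2 0.090, M6 0.109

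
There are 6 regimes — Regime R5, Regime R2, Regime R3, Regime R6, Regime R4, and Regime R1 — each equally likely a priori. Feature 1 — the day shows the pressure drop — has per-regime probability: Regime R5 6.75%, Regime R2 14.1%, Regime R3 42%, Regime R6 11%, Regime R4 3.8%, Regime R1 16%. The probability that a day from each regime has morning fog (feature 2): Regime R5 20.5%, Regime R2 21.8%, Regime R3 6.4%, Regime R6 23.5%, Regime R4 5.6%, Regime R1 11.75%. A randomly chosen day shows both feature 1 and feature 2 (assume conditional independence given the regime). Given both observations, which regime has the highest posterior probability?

Regime R2

Since the prior is uniform, the posterior is proportional to the likelihood:
  Regime R5: 0.0675 × 0.205 = 0.0138375
  Regime R2: 0.141 × 0.218 = 0.030738
  Regime R3: 0.42 × 0.064 = 0.02688
  Regime R6: 0.11 × 0.235 = 0.02585
  Regime R4: 0.038 × 0.056 = 0.002128
  Regime R1: 0.16 × 0.1175 = 0.0188
Total = 0.1182335.
Largest term belongs to Regime R2, so Regime R2 is most probable.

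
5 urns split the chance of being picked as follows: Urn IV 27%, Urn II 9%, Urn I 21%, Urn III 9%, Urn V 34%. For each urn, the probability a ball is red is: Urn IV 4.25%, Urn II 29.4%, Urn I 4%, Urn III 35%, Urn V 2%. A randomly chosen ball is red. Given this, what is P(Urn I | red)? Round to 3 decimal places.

Prior × likelihood for each hypothesis:
  Urn IV: 0.27 × 0.0425 = 0.011475
  Urn II: 0.09 × 0.294 = 0.02646
  Urn I: 0.21 × 0.04 = 0.0084
  Urn III: 0.09 × 0.35 = 0.0315
  Urn V: 0.34 × 0.02 = 0.0068
Normalizing constant = 0.084635.
P(Urn I | evidence) = 0.0084 / 0.084635 ≈ 0.099.

0.099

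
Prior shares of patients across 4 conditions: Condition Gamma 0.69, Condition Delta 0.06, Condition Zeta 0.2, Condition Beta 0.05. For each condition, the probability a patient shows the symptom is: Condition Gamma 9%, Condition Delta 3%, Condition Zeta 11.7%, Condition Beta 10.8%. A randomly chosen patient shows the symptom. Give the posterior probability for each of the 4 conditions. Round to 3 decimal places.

Condition Gamma 0.670, Condition Delta 0.019, Condition Zeta 0.252, Condition Beta 0.058

Prior × likelihood for each hypothesis:
  Condition Gamma: 0.69 × 0.09 = 0.0621
  Condition Delta: 0.06 × 0.03 = 0.0018
  Condition Zeta: 0.2 × 0.117 = 0.0234
  Condition Beta: 0.05 × 0.108 = 0.0054
Total = 0.0927.
P(Condition Gamma | symptomatic) = 0.0621/0.0927 ≈ 0.670
P(Condition Delta | symptomatic) = 0.0018/0.0927 ≈ 0.019
P(Condition Zeta | symptomatic) = 0.0234/0.0927 ≈ 0.252
P(Condition Beta | symptomatic) = 0.0054/0.0927 ≈ 0.058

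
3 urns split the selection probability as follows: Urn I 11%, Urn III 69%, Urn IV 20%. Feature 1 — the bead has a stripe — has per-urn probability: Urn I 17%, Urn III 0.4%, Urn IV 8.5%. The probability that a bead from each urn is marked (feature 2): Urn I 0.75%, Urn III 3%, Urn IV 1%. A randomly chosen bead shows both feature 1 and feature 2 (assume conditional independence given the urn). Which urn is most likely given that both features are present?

Urn IV

By Bayes' rule, posterior ∝ prior × likelihood:
  Urn I: 0.11 × 0.17 × 0.0075 = 0.00014025
  Urn III: 0.69 × 0.004 × 0.03 = 0.0000828
  Urn IV: 0.2 × 0.085 × 0.01 = 0.00017
Sum = 0.00039305.
Largest term belongs to Urn IV, so Urn IV is most probable.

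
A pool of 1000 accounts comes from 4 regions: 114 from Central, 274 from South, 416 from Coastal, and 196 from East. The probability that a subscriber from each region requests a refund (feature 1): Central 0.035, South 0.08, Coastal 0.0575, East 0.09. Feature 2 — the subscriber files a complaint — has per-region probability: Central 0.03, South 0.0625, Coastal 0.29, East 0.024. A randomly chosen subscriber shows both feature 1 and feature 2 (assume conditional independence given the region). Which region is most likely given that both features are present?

Compute prior × likelihood for every hypothesis:
  Central: 0.114 × 0.035 × 0.03 = 0.0001197
  South: 0.274 × 0.08 × 0.0625 = 0.00137
  Coastal: 0.416 × 0.0575 × 0.29 = 0.0069368
  East: 0.196 × 0.09 × 0.024 = 0.00042336
Sum = 0.00884986.
Largest term belongs to Coastal, so Coastal is most probable.

Coastal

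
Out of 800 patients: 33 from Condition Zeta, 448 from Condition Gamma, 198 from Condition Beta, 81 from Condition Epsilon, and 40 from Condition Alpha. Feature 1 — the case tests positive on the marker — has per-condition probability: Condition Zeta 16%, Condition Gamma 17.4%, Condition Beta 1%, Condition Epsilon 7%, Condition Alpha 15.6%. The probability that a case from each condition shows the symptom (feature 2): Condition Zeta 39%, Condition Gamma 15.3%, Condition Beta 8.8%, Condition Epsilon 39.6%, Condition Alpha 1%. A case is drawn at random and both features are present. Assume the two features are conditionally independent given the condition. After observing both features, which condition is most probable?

Prior × likelihood for each hypothesis:
  Condition Zeta: 0.04125 × 0.16 × 0.39 = 0.002574
  Condition Gamma: 0.56 × 0.174 × 0.153 = 0.01490832
  Condition Beta: 0.2475 × 0.01 × 0.088 = 0.0002178
  Condition Epsilon: 0.10125 × 0.07 × 0.396 = 0.00280665
  Condition Alpha: 0.05 × 0.156 × 0.01 = 0.000078
Sum = 0.02058477.
Largest term belongs to Condition Gamma, so Condition Gamma is most probable.

Condition Gamma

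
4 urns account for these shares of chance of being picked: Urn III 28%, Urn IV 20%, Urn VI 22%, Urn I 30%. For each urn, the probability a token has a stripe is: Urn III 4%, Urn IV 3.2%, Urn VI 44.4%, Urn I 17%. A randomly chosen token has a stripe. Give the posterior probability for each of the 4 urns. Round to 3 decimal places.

Urn III 0.067, Urn IV 0.038, Urn VI 0.587, Urn I 0.307

Prior × likelihood for each hypothesis:
  Urn III: 0.28 × 0.04 = 0.0112
  Urn IV: 0.2 × 0.032 = 0.0064
  Urn VI: 0.22 × 0.444 = 0.09768
  Urn I: 0.3 × 0.17 = 0.051
Sum = 0.16628.
P(Urn III | striped) = 0.0112/0.16628 ≈ 0.067
P(Urn IV | striped) = 0.0064/0.16628 ≈ 0.038
P(Urn VI | striped) = 0.09768/0.16628 ≈ 0.587
P(Urn I | striped) = 0.051/0.16628 ≈ 0.307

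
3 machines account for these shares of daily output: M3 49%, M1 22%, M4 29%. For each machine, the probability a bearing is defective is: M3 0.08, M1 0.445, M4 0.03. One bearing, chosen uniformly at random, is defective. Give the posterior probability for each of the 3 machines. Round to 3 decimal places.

Compute prior × likelihood for every hypothesis:
  M3: 0.49 × 0.08 = 0.0392
  M1: 0.22 × 0.445 = 0.0979
  M4: 0.29 × 0.03 = 0.0087
Normalizing constant = 0.1458.
P(M3 | defective) = 0.0392/0.1458 ≈ 0.269
P(M1 | defective) = 0.0979/0.1458 ≈ 0.671
P(M4 | defective) = 0.0087/0.1458 ≈ 0.060

M3 0.269, M1 0.671, M4 0.060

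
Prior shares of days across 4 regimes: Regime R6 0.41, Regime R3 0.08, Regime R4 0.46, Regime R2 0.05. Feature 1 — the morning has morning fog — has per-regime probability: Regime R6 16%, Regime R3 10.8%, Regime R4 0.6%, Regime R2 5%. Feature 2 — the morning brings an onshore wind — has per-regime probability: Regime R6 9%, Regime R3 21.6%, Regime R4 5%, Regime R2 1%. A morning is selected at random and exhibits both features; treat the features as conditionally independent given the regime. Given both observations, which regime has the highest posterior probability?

Compute prior × likelihood for every hypothesis:
  Regime R6: 0.41 × 0.16 × 0.09 = 0.005904
  Regime R3: 0.08 × 0.108 × 0.216 = 0.00186624
  Regime R4: 0.46 × 0.006 × 0.05 = 0.000138
  Regime R2: 0.05 × 0.05 × 0.01 = 0.000025
Total = 0.00793324.
Largest term belongs to Regime R6, so Regime R6 is most probable.

Regime R6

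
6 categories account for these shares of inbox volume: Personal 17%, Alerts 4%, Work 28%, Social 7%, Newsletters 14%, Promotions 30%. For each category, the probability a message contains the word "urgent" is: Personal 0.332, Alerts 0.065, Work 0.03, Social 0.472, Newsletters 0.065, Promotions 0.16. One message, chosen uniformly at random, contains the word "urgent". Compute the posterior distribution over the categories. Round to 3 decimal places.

Personal 0.358, Alerts 0.016, Work 0.053, Social 0.210, Newsletters 0.058, Promotions 0.305

By Bayes' rule, posterior ∝ prior × likelihood:
  Personal: 0.17 × 0.332 = 0.05644
  Alerts: 0.04 × 0.065 = 0.0026
  Work: 0.28 × 0.03 = 0.0084
  Social: 0.07 × 0.472 = 0.03304
  Newsletters: 0.14 × 0.065 = 0.0091
  Promotions: 0.3 × 0.16 = 0.048
Total = 0.15758.
P(Personal | urgent-flag) = 0.05644/0.15758 ≈ 0.358
P(Alerts | urgent-flag) = 0.0026/0.15758 ≈ 0.016
P(Work | urgent-flag) = 0.0084/0.15758 ≈ 0.053
P(Social | urgent-flag) = 0.03304/0.15758 ≈ 0.210
P(Newsletters | urgent-flag) = 0.0091/0.15758 ≈ 0.058
P(Promotions | urgent-flag) = 0.048/0.15758 ≈ 0.305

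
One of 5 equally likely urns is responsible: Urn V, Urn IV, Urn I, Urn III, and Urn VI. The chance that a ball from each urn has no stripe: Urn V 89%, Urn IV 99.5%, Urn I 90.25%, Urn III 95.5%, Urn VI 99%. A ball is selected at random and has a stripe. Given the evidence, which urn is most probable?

Urn V

Taking complements, P(striped | each) = Urn V 0.11, Urn IV 0.005, Urn I 0.0975, Urn III 0.045, Urn VI 0.01.
With a uniform prior (1/5 each), posterior ∝ likelihood:
  Urn V: 0.11
  Urn IV: 0.005
  Urn I: 0.0975
  Urn III: 0.045
  Urn VI: 0.01
Sum = 0.2675.
Largest term belongs to Urn V, so Urn V is most probable.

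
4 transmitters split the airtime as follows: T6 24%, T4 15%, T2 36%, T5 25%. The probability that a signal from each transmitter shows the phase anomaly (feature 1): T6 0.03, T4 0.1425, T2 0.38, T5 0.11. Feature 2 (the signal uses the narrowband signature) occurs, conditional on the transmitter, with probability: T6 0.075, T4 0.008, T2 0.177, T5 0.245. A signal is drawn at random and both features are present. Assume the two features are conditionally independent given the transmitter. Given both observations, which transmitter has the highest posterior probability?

T2

Compute prior × likelihood for every hypothesis:
  T6: 0.24 × 0.03 × 0.075 = 0.00054
  T4: 0.15 × 0.1425 × 0.008 = 0.000171
  T2: 0.36 × 0.38 × 0.177 = 0.0242136
  T5: 0.25 × 0.11 × 0.245 = 0.0067375
Normalizing constant = 0.0316621.
Largest term belongs to T2, so T2 is most probable.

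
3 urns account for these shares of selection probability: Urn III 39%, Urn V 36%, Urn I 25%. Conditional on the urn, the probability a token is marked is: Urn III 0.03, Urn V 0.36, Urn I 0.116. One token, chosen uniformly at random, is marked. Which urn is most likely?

Urn V

Compute prior × likelihood for every hypothesis:
  Urn III: 0.39 × 0.03 = 0.0117
  Urn V: 0.36 × 0.36 = 0.1296
  Urn I: 0.25 × 0.116 = 0.029
Total = 0.1703.
Largest term belongs to Urn V, so Urn V is most probable.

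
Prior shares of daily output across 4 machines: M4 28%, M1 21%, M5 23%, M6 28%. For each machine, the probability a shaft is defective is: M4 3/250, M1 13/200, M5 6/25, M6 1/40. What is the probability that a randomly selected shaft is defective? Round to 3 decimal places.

0.079

Compute prior × likelihood for every hypothesis:
  M4: 0.28 × 0.012 = 0.00336
  M1: 0.21 × 0.065 = 0.01365
  M5: 0.23 × 0.24 = 0.0552
  M6: 0.28 × 0.025 = 0.007
P(defective) = 0.00336 + 0.01365 + 0.0552 + 0.007 = 0.07921 → 0.079.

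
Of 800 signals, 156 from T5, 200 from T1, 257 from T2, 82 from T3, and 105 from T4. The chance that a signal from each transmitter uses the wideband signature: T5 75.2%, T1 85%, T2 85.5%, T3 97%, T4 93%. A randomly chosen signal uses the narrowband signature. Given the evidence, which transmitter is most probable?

Taking complements, P(narrowband | each) = T5 0.248, T1 0.15, T2 0.145, T3 0.03, T4 0.07.
Unnormalized posteriors (prior × likelihood):
  T5: 0.195 × 0.248 = 0.04836
  T1: 0.25 × 0.15 = 0.0375
  T2: 0.32125 × 0.145 = 0.04658125
  T3: 0.1025 × 0.03 = 0.003075
  T4: 0.13125 × 0.07 = 0.0091875
Normalizing constant = 0.14470375.
Largest term belongs to T5, so T5 is most probable.

T5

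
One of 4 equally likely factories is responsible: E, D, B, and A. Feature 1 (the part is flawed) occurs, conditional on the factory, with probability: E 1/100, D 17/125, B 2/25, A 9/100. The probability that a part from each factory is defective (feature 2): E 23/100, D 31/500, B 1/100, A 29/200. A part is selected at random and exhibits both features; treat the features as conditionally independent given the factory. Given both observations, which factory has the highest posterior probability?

Since the prior is uniform, the posterior is proportional to the likelihood:
  E: 0.01 × 0.23 = 0.0023
  D: 0.136 × 0.062 = 0.008432
  B: 0.08 × 0.01 = 0.0008
  A: 0.09 × 0.145 = 0.01305
Normalizing constant = 0.024582.
Largest term belongs to A, so A is most probable.

A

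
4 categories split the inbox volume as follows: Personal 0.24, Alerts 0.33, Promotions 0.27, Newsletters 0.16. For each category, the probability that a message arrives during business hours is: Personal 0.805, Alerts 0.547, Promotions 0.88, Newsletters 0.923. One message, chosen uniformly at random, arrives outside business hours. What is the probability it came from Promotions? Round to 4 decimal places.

0.1344

Taking complements, P(off-hours | each) = Personal 0.195, Alerts 0.453, Promotions 0.12, Newsletters 0.077.
By Bayes' rule, posterior ∝ prior × likelihood:
  Personal: 0.24 × 0.195 = 0.0468
  Alerts: 0.33 × 0.453 = 0.14949
  Promotions: 0.27 × 0.12 = 0.0324
  Newsletters: 0.16 × 0.077 = 0.01232
Sum = 0.24101.
P(Promotions | evidence) = 0.0324 / 0.24101 ≈ 0.1344.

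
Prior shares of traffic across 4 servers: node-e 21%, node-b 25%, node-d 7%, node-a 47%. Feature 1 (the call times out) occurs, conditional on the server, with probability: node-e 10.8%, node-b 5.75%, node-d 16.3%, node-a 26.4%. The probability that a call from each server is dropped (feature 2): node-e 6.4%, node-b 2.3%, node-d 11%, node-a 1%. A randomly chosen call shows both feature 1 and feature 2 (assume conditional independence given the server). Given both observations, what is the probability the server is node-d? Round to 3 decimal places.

Unnormalized posteriors (prior × likelihood):
  node-e: 0.21 × 0.108 × 0.064 = 0.00145152
  node-b: 0.25 × 0.0575 × 0.023 = 0.000330625
  node-d: 0.07 × 0.163 × 0.11 = 0.0012551
  node-a: 0.47 × 0.264 × 0.01 = 0.0012408
Normalizing constant = 0.004278045.
P(node-d | evidence) = 0.0012551 / 0.004278045 ≈ 0.293.

0.293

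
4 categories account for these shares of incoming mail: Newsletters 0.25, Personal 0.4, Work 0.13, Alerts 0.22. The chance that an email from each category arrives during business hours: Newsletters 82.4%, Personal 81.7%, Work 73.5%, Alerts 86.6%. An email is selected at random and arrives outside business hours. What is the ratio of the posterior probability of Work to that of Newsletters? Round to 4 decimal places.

Taking complements, P(off-hours | each) = Newsletters 0.176, Personal 0.183, Work 0.265, Alerts 0.134.
Prior × likelihood for each hypothesis:
  Newsletters: 0.25 × 0.176 = 0.044
  Personal: 0.4 × 0.183 = 0.0732
  Work: 0.13 × 0.265 = 0.03445
  Alerts: 0.22 × 0.134 = 0.02948
Total = 0.18113.
The ratio is 0.03445 / 0.044 (the normalizer cancels) = 0.7830.

0.7830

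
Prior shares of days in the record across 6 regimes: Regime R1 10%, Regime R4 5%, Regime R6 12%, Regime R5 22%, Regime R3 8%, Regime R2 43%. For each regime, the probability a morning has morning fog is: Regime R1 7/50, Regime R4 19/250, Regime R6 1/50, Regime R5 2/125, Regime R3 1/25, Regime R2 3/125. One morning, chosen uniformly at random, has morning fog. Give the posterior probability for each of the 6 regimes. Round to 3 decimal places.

Compute prior × likelihood for every hypothesis:
  Regime R1: 0.1 × 0.14 = 0.014
  Regime R4: 0.05 × 0.076 = 0.0038
  Regime R6: 0.12 × 0.02 = 0.0024
  Regime R5: 0.22 × 0.016 = 0.00352
  Regime R3: 0.08 × 0.04 = 0.0032
  Regime R2: 0.43 × 0.024 = 0.01032
Total = 0.03724.
P(Regime R1 | fog) = 0.014/0.03724 ≈ 0.376
P(Regime R4 | fog) = 0.0038/0.03724 ≈ 0.102
P(Regime R6 | fog) = 0.0024/0.03724 ≈ 0.064
P(Regime R5 | fog) = 0.00352/0.03724 ≈ 0.095
P(Regime R3 | fog) = 0.0032/0.03724 ≈ 0.086
P(Regime R2 | fog) = 0.01032/0.03724 ≈ 0.277

Regime R1 0.376, Regime R4 0.102, Regime R6 0.064, Regime R5 0.095, Regime R3 0.086, Regime R2 0.277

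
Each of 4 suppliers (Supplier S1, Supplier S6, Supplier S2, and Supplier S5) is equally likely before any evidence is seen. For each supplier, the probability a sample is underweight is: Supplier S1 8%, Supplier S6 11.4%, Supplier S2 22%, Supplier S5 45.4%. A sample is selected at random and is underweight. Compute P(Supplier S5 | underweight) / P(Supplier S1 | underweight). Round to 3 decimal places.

5.675

With a uniform prior (1/4 each), posterior ∝ likelihood:
  Supplier S1: 0.08
  Supplier S6: 0.114
  Supplier S2: 0.22
  Supplier S5: 0.454
Normalizing constant = 0.868.
The ratio is 0.454 / 0.08 (the normalizer cancels) = 5.675.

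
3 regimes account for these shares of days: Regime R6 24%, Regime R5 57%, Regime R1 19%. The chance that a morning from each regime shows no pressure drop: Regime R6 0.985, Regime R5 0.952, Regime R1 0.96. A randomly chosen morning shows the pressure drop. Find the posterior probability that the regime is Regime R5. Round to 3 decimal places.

0.710

Taking complements, P(drop | each) = Regime R6 0.015, Regime R5 0.048, Regime R1 0.04.
By Bayes' rule, posterior ∝ prior × likelihood:
  Regime R6: 0.24 × 0.015 = 0.0036
  Regime R5: 0.57 × 0.048 = 0.02736
  Regime R1: 0.19 × 0.04 = 0.0076
Total = 0.03856.
P(Regime R5 | evidence) = 0.02736 / 0.03856 ≈ 0.710.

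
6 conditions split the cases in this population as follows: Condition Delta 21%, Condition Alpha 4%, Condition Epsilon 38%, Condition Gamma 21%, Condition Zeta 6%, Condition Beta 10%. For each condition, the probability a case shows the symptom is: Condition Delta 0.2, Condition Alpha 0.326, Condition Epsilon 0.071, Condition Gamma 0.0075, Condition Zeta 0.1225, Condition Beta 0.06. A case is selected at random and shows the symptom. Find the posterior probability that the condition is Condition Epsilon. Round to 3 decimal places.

0.278

By Bayes' rule, posterior ∝ prior × likelihood:
  Condition Delta: 0.21 × 0.2 = 0.042
  Condition Alpha: 0.04 × 0.326 = 0.01304
  Condition Epsilon: 0.38 × 0.071 = 0.02698
  Condition Gamma: 0.21 × 0.0075 = 0.001575
  Condition Zeta: 0.06 × 0.1225 = 0.00735
  Condition Beta: 0.1 × 0.06 = 0.006
Total = 0.096945.
P(Condition Epsilon | evidence) = 0.02698 / 0.096945 ≈ 0.278.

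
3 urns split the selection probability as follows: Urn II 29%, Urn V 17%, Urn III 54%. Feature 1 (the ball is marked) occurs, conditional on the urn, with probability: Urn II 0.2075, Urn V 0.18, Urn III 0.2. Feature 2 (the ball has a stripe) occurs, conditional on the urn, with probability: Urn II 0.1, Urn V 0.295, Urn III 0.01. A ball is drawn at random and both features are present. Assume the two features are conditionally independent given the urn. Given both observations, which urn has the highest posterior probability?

Compute prior × likelihood for every hypothesis:
  Urn II: 0.29 × 0.2075 × 0.1 = 0.0060175
  Urn V: 0.17 × 0.18 × 0.295 = 0.009027
  Urn III: 0.54 × 0.2 × 0.01 = 0.00108
Sum = 0.0161245.
Largest term belongs to Urn V, so Urn V is most probable.

Urn V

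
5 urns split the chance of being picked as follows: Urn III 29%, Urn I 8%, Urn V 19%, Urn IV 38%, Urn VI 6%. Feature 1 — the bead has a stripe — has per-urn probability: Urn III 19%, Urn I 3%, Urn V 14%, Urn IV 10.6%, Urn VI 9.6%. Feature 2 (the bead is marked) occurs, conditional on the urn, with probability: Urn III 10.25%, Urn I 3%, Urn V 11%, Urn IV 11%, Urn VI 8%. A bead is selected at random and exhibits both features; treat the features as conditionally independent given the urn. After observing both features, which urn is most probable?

Prior × likelihood for each hypothesis:
  Urn III: 0.29 × 0.19 × 0.1025 = 0.00564775
  Urn I: 0.08 × 0.03 × 0.03 = 0.000072
  Urn V: 0.19 × 0.14 × 0.11 = 0.002926
  Urn IV: 0.38 × 0.106 × 0.11 = 0.0044308
  Urn VI: 0.06 × 0.096 × 0.08 = 0.0004608
Normalizing constant = 0.01353735.
Largest term belongs to Urn III, so Urn III is most probable.

Urn III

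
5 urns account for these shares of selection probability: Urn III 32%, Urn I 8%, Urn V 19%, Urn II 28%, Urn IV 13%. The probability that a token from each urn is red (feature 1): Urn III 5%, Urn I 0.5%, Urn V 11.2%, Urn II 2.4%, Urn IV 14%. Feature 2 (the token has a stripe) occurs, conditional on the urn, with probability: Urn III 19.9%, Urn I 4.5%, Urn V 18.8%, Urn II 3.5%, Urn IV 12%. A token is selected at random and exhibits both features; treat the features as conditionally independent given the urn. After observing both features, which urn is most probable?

Urn V

Prior × likelihood for each hypothesis:
  Urn III: 0.32 × 0.05 × 0.199 = 0.003184
  Urn I: 0.08 × 0.005 × 0.045 = 0.000018
  Urn V: 0.19 × 0.112 × 0.188 = 0.00400064
  Urn II: 0.28 × 0.024 × 0.035 = 0.0002352
  Urn IV: 0.13 × 0.14 × 0.12 = 0.002184
Normalizing constant = 0.00962184.
Largest term belongs to Urn V, so Urn V is most probable.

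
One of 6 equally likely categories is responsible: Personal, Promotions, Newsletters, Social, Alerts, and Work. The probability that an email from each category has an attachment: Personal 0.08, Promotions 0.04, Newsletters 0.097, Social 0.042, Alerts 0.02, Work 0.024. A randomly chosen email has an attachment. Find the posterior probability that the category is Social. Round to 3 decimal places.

Since the prior is uniform, the posterior is proportional to the likelihood:
  Personal: 0.08
  Promotions: 0.04
  Newsletters: 0.097
  Social: 0.042
  Alerts: 0.02
  Work: 0.024
Normalizing constant = 0.303.
P(Social | evidence) = 0.042 / 0.303 ≈ 0.139.

0.139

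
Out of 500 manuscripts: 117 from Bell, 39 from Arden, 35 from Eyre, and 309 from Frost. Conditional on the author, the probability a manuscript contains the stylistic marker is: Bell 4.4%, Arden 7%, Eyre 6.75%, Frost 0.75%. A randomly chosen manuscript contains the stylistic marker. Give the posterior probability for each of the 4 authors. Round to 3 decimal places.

Bell 0.410, Arden 0.217, Eyre 0.188, Frost 0.185

By Bayes' rule, posterior ∝ prior × likelihood:
  Bell: 0.234 × 0.044 = 0.010296
  Arden: 0.078 × 0.07 = 0.00546
  Eyre: 0.07 × 0.0675 = 0.004725
  Frost: 0.618 × 0.0075 = 0.004635
Sum = 0.025116.
P(Bell | marker) = 0.010296/0.025116 ≈ 0.410
P(Arden | marker) = 0.00546/0.025116 ≈ 0.217
P(Eyre | marker) = 0.004725/0.025116 ≈ 0.188
P(Frost | marker) = 0.004635/0.025116 ≈ 0.185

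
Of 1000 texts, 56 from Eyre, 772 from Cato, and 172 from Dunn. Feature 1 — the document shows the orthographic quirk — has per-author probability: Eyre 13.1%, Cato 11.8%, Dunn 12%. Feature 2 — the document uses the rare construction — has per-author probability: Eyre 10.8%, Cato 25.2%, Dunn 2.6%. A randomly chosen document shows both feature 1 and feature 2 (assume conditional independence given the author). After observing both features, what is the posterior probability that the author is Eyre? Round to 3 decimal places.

0.033

Prior × likelihood for each hypothesis:
  Eyre: 0.056 × 0.131 × 0.108 = 0.000792288
  Cato: 0.772 × 0.118 × 0.252 = 0.022956192
  Dunn: 0.172 × 0.12 × 0.026 = 0.00053664
Normalizing constant = 0.02428512.
P(Eyre | evidence) = 0.000792288 / 0.02428512 ≈ 0.033.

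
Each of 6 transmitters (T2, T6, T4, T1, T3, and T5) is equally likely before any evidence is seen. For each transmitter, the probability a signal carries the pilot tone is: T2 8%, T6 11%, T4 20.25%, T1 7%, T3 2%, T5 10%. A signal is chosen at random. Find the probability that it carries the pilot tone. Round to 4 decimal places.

0.0971

Since the prior is uniform, the posterior is proportional to the likelihood:
  T2: 0.08
  T6: 0.11
  T4: 0.2025
  T1: 0.07
  T3: 0.02
  T5: 0.1
P(pilot) = (1/6) × (0.08 + 0.11 + 0.2025 + 0.07 + 0.02 + 0.1) = 0.5825/6 ≈ 0.0971.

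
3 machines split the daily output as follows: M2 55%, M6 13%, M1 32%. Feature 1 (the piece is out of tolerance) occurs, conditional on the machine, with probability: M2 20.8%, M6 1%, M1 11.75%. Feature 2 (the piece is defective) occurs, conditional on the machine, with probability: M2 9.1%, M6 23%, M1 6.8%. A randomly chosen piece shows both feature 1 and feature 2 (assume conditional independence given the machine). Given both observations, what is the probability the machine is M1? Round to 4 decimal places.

Compute prior × likelihood for every hypothesis:
  M2: 0.55 × 0.208 × 0.091 = 0.0104104
  M6: 0.13 × 0.01 × 0.23 = 0.000299
  M1: 0.32 × 0.1175 × 0.068 = 0.0025568
Sum = 0.0132662.
P(M1 | evidence) = 0.0025568 / 0.0132662 ≈ 0.1927.

0.1927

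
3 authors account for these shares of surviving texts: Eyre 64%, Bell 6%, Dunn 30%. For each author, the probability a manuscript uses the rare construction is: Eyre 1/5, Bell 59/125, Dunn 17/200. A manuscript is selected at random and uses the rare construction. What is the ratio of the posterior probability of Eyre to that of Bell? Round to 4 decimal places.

Compute prior × likelihood for every hypothesis:
  Eyre: 0.64 × 0.2 = 0.128
  Bell: 0.06 × 0.472 = 0.02832
  Dunn: 0.3 × 0.085 = 0.0255
Sum = 0.18182.
The ratio is 0.128 / 0.02832 (the normalizer cancels) = 4.5198.

4.5198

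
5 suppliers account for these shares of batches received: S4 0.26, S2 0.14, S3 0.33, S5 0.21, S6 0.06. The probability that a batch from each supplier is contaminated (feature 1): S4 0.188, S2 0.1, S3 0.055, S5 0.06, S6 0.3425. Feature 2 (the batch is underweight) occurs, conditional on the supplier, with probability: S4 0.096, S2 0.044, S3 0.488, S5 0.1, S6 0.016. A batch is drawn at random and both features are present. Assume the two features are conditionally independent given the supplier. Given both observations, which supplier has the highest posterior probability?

By Bayes' rule, posterior ∝ prior × likelihood:
  S4: 0.26 × 0.188 × 0.096 = 0.00469248
  S2: 0.14 × 0.1 × 0.044 = 0.000616
  S3: 0.33 × 0.055 × 0.488 = 0.0088572
  S5: 0.21 × 0.06 × 0.1 = 0.00126
  S6: 0.06 × 0.3425 × 0.016 = 0.0003288
Sum = 0.01575448.
Largest term belongs to S3, so S3 is most probable.

S3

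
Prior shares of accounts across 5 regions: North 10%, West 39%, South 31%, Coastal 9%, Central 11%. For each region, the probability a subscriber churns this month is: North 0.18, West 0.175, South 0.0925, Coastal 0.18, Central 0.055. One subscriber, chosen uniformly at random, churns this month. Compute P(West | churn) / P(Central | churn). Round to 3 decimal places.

Unnormalized posteriors (prior × likelihood):
  North: 0.1 × 0.18 = 0.018
  West: 0.39 × 0.175 = 0.06825
  South: 0.31 × 0.0925 = 0.028675
  Coastal: 0.09 × 0.18 = 0.0162
  Central: 0.11 × 0.055 = 0.00605
Normalizing constant = 0.137175.
The ratio is 0.06825 / 0.00605 (the normalizer cancels) = 11.281.

11.281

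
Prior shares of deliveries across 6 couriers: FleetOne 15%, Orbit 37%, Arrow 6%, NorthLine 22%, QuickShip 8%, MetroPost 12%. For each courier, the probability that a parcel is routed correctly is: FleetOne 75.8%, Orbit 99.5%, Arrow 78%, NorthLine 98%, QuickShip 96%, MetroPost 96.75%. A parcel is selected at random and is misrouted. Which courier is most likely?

FleetOne

Taking complements, P(misrouted | each) = FleetOne 0.242, Orbit 0.005, Arrow 0.22, NorthLine 0.02, QuickShip 0.04, MetroPost 0.0325.
By Bayes' rule, posterior ∝ prior × likelihood:
  FleetOne: 0.15 × 0.242 = 0.0363
  Orbit: 0.37 × 0.005 = 0.00185
  Arrow: 0.06 × 0.22 = 0.0132
  NorthLine: 0.22 × 0.02 = 0.0044
  QuickShip: 0.08 × 0.04 = 0.0032
  MetroPost: 0.12 × 0.0325 = 0.0039
Normalizing constant = 0.06285.
Largest term belongs to FleetOne, so FleetOne is most probable.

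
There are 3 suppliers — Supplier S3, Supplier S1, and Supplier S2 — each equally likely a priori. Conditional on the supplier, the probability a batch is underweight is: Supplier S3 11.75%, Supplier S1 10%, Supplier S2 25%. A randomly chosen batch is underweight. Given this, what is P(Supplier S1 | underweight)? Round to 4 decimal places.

Since the prior is uniform, the posterior is proportional to the likelihood:
  Supplier S3: 0.1175
  Supplier S1: 0.1
  Supplier S2: 0.25
Sum = 0.4675.
P(Supplier S1 | evidence) = 0.1 / 0.4675 ≈ 0.2139.

0.2139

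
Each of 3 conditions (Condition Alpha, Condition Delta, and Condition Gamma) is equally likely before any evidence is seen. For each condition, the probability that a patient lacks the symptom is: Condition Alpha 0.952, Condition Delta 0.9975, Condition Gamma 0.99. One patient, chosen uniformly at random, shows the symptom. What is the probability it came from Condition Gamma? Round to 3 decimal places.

Taking complements, P(symptomatic | each) = Condition Alpha 0.048, Condition Delta 0.0025, Condition Gamma 0.01.
With a uniform prior (1/3 each), posterior ∝ likelihood:
  Condition Alpha: 0.048
  Condition Delta: 0.0025
  Condition Gamma: 0.01
Total = 0.0605.
P(Condition Gamma | evidence) = 0.01 / 0.0605 ≈ 0.165.

0.165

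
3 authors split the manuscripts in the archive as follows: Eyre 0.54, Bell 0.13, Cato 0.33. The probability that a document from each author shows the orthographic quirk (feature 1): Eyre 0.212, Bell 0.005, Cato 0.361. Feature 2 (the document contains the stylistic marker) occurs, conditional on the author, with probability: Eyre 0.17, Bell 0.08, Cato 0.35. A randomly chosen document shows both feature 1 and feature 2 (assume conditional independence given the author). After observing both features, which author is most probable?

Unnormalized posteriors (prior × likelihood):
  Eyre: 0.54 × 0.212 × 0.17 = 0.0194616
  Bell: 0.13 × 0.005 × 0.08 = 0.000052
  Cato: 0.33 × 0.361 × 0.35 = 0.0416955
Sum = 0.0612091.
Largest term belongs to Cato, so Cato is most probable.

Cato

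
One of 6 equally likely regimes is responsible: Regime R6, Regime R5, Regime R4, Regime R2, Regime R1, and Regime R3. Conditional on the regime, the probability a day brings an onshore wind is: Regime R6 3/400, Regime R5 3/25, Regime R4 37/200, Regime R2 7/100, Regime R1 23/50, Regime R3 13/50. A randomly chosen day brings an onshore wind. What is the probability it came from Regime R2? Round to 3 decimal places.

Since the prior is uniform, the posterior is proportional to the likelihood:
  Regime R6: 0.0075
  Regime R5: 0.12
  Regime R4: 0.185
  Regime R2: 0.07
  Regime R1: 0.46
  Regime R3: 0.26
Normalizing constant = 1.1025.
P(Regime R2 | evidence) = 0.07 / 1.1025 ≈ 0.063.

0.063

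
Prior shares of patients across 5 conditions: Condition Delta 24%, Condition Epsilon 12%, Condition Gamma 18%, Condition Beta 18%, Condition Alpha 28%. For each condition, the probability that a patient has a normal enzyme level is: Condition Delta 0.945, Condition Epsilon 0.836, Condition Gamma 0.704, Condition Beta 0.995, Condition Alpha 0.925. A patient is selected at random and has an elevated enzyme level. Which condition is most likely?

Taking complements, P(elevated | each) = Condition Delta 0.055, Condition Epsilon 0.164, Condition Gamma 0.296, Condition Beta 0.005, Condition Alpha 0.075.
Unnormalized posteriors (prior × likelihood):
  Condition Delta: 0.24 × 0.055 = 0.0132
  Condition Epsilon: 0.12 × 0.164 = 0.01968
  Condition Gamma: 0.18 × 0.296 = 0.05328
  Condition Beta: 0.18 × 0.005 = 0.0009
  Condition Alpha: 0.28 × 0.075 = 0.021
Normalizing constant = 0.10806.
Largest term belongs to Condition Gamma, so Condition Gamma is most probable.

Condition Gamma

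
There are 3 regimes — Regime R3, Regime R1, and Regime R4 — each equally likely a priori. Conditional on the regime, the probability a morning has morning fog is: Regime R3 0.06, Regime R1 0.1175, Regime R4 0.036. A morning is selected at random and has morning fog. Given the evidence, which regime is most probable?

With a uniform prior (1/3 each), posterior ∝ likelihood:
  Regime R3: 0.06
  Regime R1: 0.1175
  Regime R4: 0.036
Normalizing constant = 0.2135.
Largest term belongs to Regime R1, so Regime R1 is most probable.

Regime R1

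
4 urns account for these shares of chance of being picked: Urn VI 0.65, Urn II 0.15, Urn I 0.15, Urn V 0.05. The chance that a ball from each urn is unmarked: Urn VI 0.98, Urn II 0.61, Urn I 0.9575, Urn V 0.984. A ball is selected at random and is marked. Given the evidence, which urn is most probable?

Urn II

Taking complements, P(marked | each) = Urn VI 0.02, Urn II 0.39, Urn I 0.0425, Urn V 0.016.
Prior × likelihood for each hypothesis:
  Urn VI: 0.65 × 0.02 = 0.013
  Urn II: 0.15 × 0.39 = 0.0585
  Urn I: 0.15 × 0.0425 = 0.006375
  Urn V: 0.05 × 0.016 = 0.0008
Sum = 0.078675.
Largest term belongs to Urn II, so Urn II is most probable.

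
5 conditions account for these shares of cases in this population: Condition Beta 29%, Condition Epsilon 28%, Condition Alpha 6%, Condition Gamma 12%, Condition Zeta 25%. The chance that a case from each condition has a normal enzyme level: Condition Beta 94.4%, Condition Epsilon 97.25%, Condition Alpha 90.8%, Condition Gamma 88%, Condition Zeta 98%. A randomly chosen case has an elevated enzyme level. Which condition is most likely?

Taking complements, P(elevated | each) = Condition Beta 0.056, Condition Epsilon 0.0275, Condition Alpha 0.092, Condition Gamma 0.12, Condition Zeta 0.02.
Compute prior × likelihood for every hypothesis:
  Condition Beta: 0.29 × 0.056 = 0.01624
  Condition Epsilon: 0.28 × 0.0275 = 0.0077
  Condition Alpha: 0.06 × 0.092 = 0.00552
  Condition Gamma: 0.12 × 0.12 = 0.0144
  Condition Zeta: 0.25 × 0.02 = 0.005
Normalizing constant = 0.04886.
Largest term belongs to Condition Beta, so Condition Beta is most probable.

Condition Beta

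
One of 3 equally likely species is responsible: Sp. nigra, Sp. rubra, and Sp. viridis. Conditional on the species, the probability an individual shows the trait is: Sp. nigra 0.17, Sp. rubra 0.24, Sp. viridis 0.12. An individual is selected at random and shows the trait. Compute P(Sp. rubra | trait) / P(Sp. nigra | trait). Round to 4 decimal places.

1.4118

With a uniform prior (1/3 each), posterior ∝ likelihood:
  Sp. nigra: 0.17
  Sp. rubra: 0.24
  Sp. viridis: 0.12
Total = 0.53.
The ratio is 0.24 / 0.17 (the normalizer cancels) = 1.4118.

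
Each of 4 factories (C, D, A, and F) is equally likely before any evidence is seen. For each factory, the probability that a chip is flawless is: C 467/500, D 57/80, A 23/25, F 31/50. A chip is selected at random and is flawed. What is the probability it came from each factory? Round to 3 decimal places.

Taking complements, P(flawed | each) = C 0.066, D 0.2875, A 0.08, F 0.38.
Since the prior is uniform, the posterior is proportional to the likelihood:
  C: 0.066
  D: 0.2875
  A: 0.08
  F: 0.38
Normalizing constant = 0.8135.
P(C | flawed) = 0.066/0.8135 ≈ 0.081
P(D | flawed) = 0.2875/0.8135 ≈ 0.353
P(A | flawed) = 0.08/0.8135 ≈ 0.098
P(F | flawed) = 0.38/0.8135 ≈ 0.467

C 0.081, D 0.353, A 0.098, F 0.467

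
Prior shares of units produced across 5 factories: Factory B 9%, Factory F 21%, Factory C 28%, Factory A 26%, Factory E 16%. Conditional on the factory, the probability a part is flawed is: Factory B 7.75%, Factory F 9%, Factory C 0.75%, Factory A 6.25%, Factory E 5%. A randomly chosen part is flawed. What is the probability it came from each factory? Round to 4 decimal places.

Compute prior × likelihood for every hypothesis:
  Factory B: 0.09 × 0.0775 = 0.006975
  Factory F: 0.21 × 0.09 = 0.0189
  Factory C: 0.28 × 0.0075 = 0.0021
  Factory A: 0.26 × 0.0625 = 0.01625
  Factory E: 0.16 × 0.05 = 0.008
Normalizing constant = 0.052225.
P(Factory B | flawed) = 0.006975/0.052225 ≈ 0.1336
P(Factory F | flawed) = 0.0189/0.052225 ≈ 0.3619
P(Factory C | flawed) = 0.0021/0.052225 ≈ 0.0402
P(Factory A | flawed) = 0.01625/0.052225 ≈ 0.3112
P(Factory E | flawed) = 0.008/0.052225 ≈ 0.1532

Factory B 0.1336, Factory F 0.3619, Factory C 0.0402, Factory A 0.3112, Factory E 0.1532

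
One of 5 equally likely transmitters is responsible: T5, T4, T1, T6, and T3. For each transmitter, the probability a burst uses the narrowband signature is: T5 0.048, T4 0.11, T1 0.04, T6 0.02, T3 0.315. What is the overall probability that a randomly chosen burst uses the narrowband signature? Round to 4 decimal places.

Since the prior is uniform, the posterior is proportional to the likelihood:
  T5: 0.048
  T4: 0.11
  T1: 0.04
  T6: 0.02
  T3: 0.315
P(narrowband) = (1/5) × (0.048 + 0.11 + 0.04 + 0.02 + 0.315) = 0.533/5 ≈ 0.1066.

0.1066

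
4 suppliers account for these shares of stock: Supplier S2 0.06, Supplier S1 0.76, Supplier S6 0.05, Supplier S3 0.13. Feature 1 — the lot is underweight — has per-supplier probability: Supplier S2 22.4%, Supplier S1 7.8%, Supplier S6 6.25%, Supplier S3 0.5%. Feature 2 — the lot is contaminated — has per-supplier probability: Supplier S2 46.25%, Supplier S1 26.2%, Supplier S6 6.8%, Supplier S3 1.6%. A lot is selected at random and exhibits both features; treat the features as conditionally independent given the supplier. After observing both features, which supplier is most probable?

Supplier S1

Unnormalized posteriors (prior × likelihood):
  Supplier S2: 0.06 × 0.224 × 0.4625 = 0.006216
  Supplier S1: 0.76 × 0.078 × 0.262 = 0.01553136
  Supplier S6: 0.05 × 0.0625 × 0.068 = 0.0002125
  Supplier S3: 0.13 × 0.005 × 0.016 = 0.0000104
Sum = 0.02197026.
Largest term belongs to Supplier S1, so Supplier S1 is most probable.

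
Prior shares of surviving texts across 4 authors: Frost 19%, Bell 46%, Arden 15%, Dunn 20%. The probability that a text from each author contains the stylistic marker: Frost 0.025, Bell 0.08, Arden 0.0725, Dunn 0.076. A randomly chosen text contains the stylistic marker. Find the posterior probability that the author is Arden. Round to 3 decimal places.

Compute prior × likelihood for every hypothesis:
  Frost: 0.19 × 0.025 = 0.00475
  Bell: 0.46 × 0.08 = 0.0368
  Arden: 0.15 × 0.0725 = 0.010875
  Dunn: 0.2 × 0.076 = 0.0152
Total = 0.067625.
P(Arden | evidence) = 0.010875 / 0.067625 ≈ 0.161.

0.161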